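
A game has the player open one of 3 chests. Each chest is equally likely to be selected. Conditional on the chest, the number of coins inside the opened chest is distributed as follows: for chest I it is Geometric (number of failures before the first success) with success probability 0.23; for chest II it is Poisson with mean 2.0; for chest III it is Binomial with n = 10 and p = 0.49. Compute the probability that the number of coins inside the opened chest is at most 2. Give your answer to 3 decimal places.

Conditional on each chest, P(X ≤ 2): I: 0.543467; II: 0.676676; III: 0.0620778.
By total probability, P(X ≤ 2) = 0.333333·0.543467 + 0.333333·0.676676 + 0.333333·0.0620778 = 0.427407.

0.427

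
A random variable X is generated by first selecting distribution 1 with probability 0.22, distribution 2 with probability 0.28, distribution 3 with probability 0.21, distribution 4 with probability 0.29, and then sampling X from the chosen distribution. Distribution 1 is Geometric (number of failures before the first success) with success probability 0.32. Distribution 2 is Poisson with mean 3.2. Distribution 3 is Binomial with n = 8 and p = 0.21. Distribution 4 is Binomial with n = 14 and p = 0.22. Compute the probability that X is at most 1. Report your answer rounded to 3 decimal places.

0.310

Conditional on each component, P(X ≤ 1): 1: 0.5376; 2: 0.171201; 3: 0.474337; 4: 0.152692.
By total probability, P(X ≤ 1) = 0.22·0.5376 + 0.28·0.171201 + 0.21·0.474337 + 0.29·0.152692 = 0.3101.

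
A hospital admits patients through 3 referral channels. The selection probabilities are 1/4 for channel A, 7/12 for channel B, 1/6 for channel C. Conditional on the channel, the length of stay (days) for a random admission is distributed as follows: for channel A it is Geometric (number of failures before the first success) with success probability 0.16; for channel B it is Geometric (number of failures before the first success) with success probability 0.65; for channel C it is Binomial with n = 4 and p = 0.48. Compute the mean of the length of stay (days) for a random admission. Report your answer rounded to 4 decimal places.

Component means — A: 5.25; B: 0.538462; C: 1.92.
E[X] = 0.25·5.25 + 0.583333·0.538462 + 0.166667·1.92 = 1.9466.

1.9466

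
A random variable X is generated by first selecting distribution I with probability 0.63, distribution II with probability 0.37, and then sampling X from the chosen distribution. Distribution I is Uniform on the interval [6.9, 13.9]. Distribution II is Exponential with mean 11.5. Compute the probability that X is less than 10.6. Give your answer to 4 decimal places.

Conditional on each component, P(X < 10.6): I: 0.528571; II: 0.602173.
By total probability, P(X < 10.6) = 0.63·0.528571 + 0.37·0.602173 = 0.555804.

0.5558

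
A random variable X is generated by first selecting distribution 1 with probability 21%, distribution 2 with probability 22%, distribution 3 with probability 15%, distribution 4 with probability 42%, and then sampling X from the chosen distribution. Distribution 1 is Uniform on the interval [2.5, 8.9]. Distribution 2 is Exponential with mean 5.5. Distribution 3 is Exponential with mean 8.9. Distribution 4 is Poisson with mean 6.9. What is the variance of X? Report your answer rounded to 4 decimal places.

23.4173

Per component, 1: μ=5.7, E[X²]=35.9033; 2: μ=5.5, E[X²]=60.5; 3: μ=8.9, E[X²]=158.42; 4: μ=6.9, E[X²]=54.51.
E[X] = 0.21·5.7 + 0.22·5.5 + 0.15·8.9 + 0.42·6.9 = 6.64.
E[X²] = 0.21·35.9033 + 0.22·60.5 + 0.15·158.42 + 0.42·54.51 = 67.5069.
Var(X) = E[X²] − (E[X])² = 67.5069 − 44.0896 = 23.4173.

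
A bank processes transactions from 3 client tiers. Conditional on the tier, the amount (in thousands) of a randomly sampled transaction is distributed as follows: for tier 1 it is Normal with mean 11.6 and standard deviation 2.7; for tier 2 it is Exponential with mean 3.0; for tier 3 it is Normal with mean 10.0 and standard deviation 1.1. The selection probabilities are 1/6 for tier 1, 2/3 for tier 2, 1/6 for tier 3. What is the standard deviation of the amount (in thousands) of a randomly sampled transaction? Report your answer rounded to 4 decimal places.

Per component, 1: μ=11.6, E[X²]=141.85; 2: μ=3, E[X²]=18; 3: μ=10, E[X²]=101.21.
E[X] = 0.166667·11.6 + 0.666667·3 + 0.166667·10 = 5.6.
E[X²] = 0.166667·141.85 + 0.666667·18 + 0.166667·101.21 = 52.51.
Var(X) = E[X²] − (E[X])² = 52.51 − 31.36 = 21.15.
SD(X) = √21.15 = 4.59891.

4.5989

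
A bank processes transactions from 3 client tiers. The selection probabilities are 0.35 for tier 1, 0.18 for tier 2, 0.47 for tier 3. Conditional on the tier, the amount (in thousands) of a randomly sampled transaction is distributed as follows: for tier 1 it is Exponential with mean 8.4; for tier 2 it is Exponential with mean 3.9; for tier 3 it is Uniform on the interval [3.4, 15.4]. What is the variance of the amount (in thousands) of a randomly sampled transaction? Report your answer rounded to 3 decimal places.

37.073

Per component, 1: μ=8.4, E[X²]=141.12; 2: μ=3.9, E[X²]=30.42; 3: μ=9.4, E[X²]=100.36.
E[X] = 0.35·8.4 + 0.18·3.9 + 0.47·9.4 = 8.06.
E[X²] = 0.35·141.12 + 0.18·30.42 + 0.47·100.36 = 102.037.
Var(X) = E[X²] − (E[X])² = 102.037 − 64.9636 = 37.0732.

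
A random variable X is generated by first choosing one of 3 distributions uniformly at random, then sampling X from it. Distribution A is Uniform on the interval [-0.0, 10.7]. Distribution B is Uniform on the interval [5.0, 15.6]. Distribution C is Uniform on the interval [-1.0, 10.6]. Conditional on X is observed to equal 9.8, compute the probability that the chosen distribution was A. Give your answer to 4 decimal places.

Likelihoods f(9.8 | ·): A: 0.0934579; B: 0.0943396; C: 0.0862069.
Posterior ∝ prior × likelihood. Numerator for A: 0.333333·0.0934579 = 0.0311526.
Normalizing constant: 0.333333·0.0934579 + 0.333333·0.0943396 + 0.333333·0.0862069 = 0.0913348.
P(A | observation) = 0.0311526 / 0.0913348 = 0.341082.

0.3411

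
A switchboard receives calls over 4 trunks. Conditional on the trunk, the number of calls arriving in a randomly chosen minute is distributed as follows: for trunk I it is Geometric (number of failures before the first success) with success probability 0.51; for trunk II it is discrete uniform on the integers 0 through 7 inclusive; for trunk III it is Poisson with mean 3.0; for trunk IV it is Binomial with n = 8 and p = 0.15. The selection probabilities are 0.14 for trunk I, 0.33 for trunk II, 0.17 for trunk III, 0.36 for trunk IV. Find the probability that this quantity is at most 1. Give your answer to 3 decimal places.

0.459

Conditional on each trunk, P(X ≤ 1): I: 0.7599; II: 0.25; III: 0.199148; IV: 0.657183.
By total probability, P(X ≤ 1) = 0.14·0.7599 + 0.33·0.25 + 0.17·0.199148 + 0.36·0.657183 = 0.459327.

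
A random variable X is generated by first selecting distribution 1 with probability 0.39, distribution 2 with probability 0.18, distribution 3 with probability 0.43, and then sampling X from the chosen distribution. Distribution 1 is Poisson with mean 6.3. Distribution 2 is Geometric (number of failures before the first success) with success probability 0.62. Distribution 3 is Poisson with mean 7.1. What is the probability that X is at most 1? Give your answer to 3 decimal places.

Conditional on each component, P(X ≤ 1): 1: 0.013405; 2: 0.8556; 3: 0.00668335.
By total probability, P(X ≤ 1) = 0.39·0.013405 + 0.18·0.8556 + 0.43·0.00668335 = 0.16211.

0.162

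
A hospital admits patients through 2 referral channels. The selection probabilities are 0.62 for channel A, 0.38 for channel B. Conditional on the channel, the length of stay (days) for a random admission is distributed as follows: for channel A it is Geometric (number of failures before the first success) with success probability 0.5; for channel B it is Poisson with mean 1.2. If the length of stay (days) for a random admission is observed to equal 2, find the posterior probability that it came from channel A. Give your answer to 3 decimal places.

0.485

Likelihoods P(X=2 | ·): A: 0.125; B: 0.21686.
Posterior ∝ prior × likelihood. Numerator for A: 0.62·0.125 = 0.0775.
Normalizing constant: 0.62·0.125 + 0.38·0.21686 = 0.159907.
P(A | observation) = 0.0775 / 0.159907 = 0.484658.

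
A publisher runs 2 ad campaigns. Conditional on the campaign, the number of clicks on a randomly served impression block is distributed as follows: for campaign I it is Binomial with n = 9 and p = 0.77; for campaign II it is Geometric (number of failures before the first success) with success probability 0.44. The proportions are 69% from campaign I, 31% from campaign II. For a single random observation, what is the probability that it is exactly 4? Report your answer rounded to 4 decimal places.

Conditional on each campaign, P(X = 4): I: 0.0285084; II: 0.0432718.
By total probability, P(X = 4) = 0.69·0.0285084 + 0.31·0.0432718 = 0.033085.

0.0331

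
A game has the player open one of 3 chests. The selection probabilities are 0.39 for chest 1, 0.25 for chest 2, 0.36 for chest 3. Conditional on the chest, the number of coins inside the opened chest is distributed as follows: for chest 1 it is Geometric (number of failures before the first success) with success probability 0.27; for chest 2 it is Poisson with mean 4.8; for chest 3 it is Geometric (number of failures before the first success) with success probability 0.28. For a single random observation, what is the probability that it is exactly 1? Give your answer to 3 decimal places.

0.159

Conditional on each chest, P(X = 1): 1: 0.1971; 2: 0.0395028; 3: 0.2016.
By total probability, P(X = 1) = 0.39·0.1971 + 0.25·0.0395028 + 0.36·0.2016 = 0.159321.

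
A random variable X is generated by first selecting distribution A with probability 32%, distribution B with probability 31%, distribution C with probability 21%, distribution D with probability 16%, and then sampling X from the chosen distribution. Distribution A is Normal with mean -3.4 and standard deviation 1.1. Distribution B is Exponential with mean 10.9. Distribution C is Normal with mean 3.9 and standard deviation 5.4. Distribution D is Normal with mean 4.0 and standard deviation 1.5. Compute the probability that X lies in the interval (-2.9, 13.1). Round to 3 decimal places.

0.660

Conditional on each component, P(-2.9 < X < 13.1): A: 0.324718; B: 0.699358; C: 0.851813; D: 0.999998.
By total probability, P(-2.9 < X < 13.1) = 0.32·0.324718 + 0.31·0.699358 + 0.21·0.851813 + 0.16·0.999998 = 0.659591.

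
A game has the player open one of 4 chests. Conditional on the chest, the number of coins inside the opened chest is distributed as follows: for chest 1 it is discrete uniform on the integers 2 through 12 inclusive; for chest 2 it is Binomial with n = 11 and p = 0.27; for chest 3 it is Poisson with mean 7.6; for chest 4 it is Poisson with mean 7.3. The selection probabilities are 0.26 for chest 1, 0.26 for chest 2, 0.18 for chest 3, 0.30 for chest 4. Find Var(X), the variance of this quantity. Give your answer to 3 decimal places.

10.314

Per component, 1: μ=7, E[X²]=59; 2: μ=2.97, E[X²]=10.989; 3: μ=7.6, E[X²]=65.36; 4: μ=7.3, E[X²]=60.59.
E[X] = 0.26·7 + 0.26·2.97 + 0.18·7.6 + 0.3·7.3 = 6.1502.
E[X²] = 0.26·59 + 0.26·10.989 + 0.18·65.36 + 0.3·60.59 = 48.1389.
Var(X) = E[X²] − (E[X])² = 48.1389 − 37.825 = 10.314.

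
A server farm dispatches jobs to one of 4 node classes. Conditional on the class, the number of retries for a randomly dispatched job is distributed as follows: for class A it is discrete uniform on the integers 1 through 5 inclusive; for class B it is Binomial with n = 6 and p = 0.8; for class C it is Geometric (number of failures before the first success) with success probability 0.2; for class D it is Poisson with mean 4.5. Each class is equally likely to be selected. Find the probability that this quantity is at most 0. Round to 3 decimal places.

Conditional on each class, P(X ≤ 0): A: 0; B: 6.4e-05; C: 0.2; D: 0.011109.
By total probability, P(X ≤ 0) = 0.25·0 + 0.25·6.4e-05 + 0.25·0.2 + 0.25·0.011109 = 0.0527932.

0.053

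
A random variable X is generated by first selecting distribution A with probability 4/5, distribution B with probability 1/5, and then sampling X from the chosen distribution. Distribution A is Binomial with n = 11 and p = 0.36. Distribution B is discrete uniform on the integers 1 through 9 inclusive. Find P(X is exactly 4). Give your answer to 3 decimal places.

Conditional on each component, P(X = 4): A: 0.243772; B: 0.111111.
By total probability, P(X = 4) = 0.8·0.243772 + 0.2·0.111111 = 0.21724.

0.217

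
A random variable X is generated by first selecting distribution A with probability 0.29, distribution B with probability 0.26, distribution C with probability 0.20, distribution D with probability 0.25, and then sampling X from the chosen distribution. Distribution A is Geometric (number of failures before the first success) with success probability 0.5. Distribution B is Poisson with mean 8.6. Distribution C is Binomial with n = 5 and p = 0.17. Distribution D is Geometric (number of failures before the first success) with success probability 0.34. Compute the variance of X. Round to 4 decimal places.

14.8699

Per component, A: μ=1, E[X²]=3; B: μ=8.6, E[X²]=82.56; C: μ=0.85, E[X²]=1.428; D: μ=1.94118, E[X²]=9.47751.
E[X] = 0.29·1 + 0.26·8.6 + 0.2·0.85 + 0.25·1.94118 = 3.18129.
E[X²] = 0.29·3 + 0.26·82.56 + 0.2·1.428 + 0.25·9.47751 = 24.9906.
Var(X) = E[X²] − (E[X])² = 24.9906 − 10.1206 = 14.8699.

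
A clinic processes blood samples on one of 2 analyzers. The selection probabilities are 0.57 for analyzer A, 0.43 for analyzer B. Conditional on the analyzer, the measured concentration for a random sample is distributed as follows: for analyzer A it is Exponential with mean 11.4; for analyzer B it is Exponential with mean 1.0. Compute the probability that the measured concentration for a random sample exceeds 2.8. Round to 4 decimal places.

0.4720

Conditional on each analyzer, P(X > 2.8): A: 0.782224; B: 0.0608101.
By total probability, P(X > 2.8) = 0.57·0.782224 + 0.43·0.0608101 = 0.472016.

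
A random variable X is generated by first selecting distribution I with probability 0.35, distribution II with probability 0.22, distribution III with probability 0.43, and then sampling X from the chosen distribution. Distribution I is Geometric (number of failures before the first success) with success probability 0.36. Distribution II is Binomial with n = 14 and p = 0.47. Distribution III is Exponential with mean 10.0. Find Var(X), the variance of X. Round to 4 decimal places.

Per component, I: μ=1.77778, E[X²]=8.09877; II: μ=6.58, E[X²]=46.7838; III: μ=10, E[X²]=200.
E[X] = 0.35·1.77778 + 0.22·6.58 + 0.43·10 = 6.36982.
E[X²] = 0.35·8.09877 + 0.22·46.7838 + 0.43·200 = 99.127.
Var(X) = E[X²] − (E[X])² = 99.127 − 40.5746 = 58.5524.

58.5524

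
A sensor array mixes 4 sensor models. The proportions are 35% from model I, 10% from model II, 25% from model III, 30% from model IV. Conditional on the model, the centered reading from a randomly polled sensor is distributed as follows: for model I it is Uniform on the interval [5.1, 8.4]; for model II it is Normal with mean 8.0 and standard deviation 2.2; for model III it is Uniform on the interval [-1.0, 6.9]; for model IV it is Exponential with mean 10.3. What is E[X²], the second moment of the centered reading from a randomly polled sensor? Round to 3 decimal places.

90.278

For each component E[X²] = Var + (mean)², giving I: 46.47; II: 68.84; III: 13.9033; IV: 212.18.
Overall E[X²] = 0.35·46.47 + 0.1·68.84 + 0.25·13.9033 + 0.3·212.18 = 90.2783.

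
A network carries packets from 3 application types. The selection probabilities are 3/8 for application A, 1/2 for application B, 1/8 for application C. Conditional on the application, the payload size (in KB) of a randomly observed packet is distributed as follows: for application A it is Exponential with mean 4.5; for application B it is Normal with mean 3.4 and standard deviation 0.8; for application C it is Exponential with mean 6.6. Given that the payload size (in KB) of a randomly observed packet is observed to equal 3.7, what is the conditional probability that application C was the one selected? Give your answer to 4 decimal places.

Likelihoods f(3.7 | ·): A: 0.0976564; B: 0.464819; C: 0.0864944.
Posterior ∝ prior × likelihood. Numerator for C: 0.125·0.0864944 = 0.0108118.
Normalizing constant: 0.375·0.0976564 + 0.5·0.464819 + 0.125·0.0864944 = 0.279842.
P(C | observation) = 0.0108118 / 0.279842 = 0.0386353.

0.0386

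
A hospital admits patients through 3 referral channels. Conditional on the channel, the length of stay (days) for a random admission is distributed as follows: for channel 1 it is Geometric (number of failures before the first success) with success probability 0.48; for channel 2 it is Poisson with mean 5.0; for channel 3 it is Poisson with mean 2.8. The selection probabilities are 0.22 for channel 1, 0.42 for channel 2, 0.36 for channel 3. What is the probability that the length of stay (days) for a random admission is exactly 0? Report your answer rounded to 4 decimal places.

0.1303

Conditional on each channel, P(X = 0): 1: 0.48; 2: 0.00673795; 3: 0.0608101.
By total probability, P(X = 0) = 0.22·0.48 + 0.42·0.00673795 + 0.36·0.0608101 = 0.130322.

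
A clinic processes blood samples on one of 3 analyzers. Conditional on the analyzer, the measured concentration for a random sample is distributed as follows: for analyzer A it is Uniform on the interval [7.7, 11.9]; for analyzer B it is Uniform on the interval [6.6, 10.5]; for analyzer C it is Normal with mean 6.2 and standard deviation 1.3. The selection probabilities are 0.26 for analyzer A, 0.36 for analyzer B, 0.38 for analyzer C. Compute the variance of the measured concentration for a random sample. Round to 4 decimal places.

3.6629

Per component, A: μ=9.8, E[X²]=97.51; B: μ=8.55, E[X²]=74.37; C: μ=6.2, E[X²]=40.13.
E[X] = 0.26·9.8 + 0.36·8.55 + 0.38·6.2 = 7.982.
E[X²] = 0.26·97.51 + 0.36·74.37 + 0.38·40.13 = 67.3752.
Var(X) = E[X²] − (E[X])² = 67.3752 − 63.7123 = 3.66288.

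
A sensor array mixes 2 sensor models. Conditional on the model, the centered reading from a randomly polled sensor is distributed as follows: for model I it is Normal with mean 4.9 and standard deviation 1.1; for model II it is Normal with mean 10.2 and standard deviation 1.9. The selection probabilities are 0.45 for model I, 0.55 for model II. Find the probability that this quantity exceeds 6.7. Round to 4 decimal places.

Conditional on each model, P(X > 6.7): I: 0.0508818; II: 0.96727.
By total probability, P(X > 6.7) = 0.45·0.0508818 + 0.55·0.96727 = 0.554895.

0.5549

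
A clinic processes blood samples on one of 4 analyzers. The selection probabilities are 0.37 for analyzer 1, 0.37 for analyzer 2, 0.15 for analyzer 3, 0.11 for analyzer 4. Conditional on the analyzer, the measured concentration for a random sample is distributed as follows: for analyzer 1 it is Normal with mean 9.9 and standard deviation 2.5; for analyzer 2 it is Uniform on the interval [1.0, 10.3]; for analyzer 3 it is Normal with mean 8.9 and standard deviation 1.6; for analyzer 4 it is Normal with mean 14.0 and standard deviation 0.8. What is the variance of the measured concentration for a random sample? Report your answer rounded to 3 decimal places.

12.499

Per component, 1: μ=9.9, E[X²]=104.26; 2: μ=5.65, E[X²]=39.13; 3: μ=8.9, E[X²]=81.77; 4: μ=14, E[X²]=196.64.
E[X] = 0.37·9.9 + 0.37·5.65 + 0.15·8.9 + 0.11·14 = 8.6285.
E[X²] = 0.37·104.26 + 0.37·39.13 + 0.15·81.77 + 0.11·196.64 = 86.9502.
Var(X) = E[X²] − (E[X])² = 86.9502 − 74.451 = 12.4992.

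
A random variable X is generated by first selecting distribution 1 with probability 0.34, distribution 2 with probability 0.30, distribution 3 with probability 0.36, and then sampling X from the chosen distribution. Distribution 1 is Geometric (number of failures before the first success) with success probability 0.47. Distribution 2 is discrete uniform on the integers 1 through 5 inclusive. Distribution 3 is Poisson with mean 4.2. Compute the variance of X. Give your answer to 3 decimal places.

Per component, 1: μ=1.12766, E[X²]=3.67089; 2: μ=3, E[X²]=11; 3: μ=4.2, E[X²]=21.84.
E[X] = 0.34·1.12766 + 0.3·3 + 0.36·4.2 = 2.7954.
E[X²] = 0.34·3.67089 + 0.3·11 + 0.36·21.84 = 12.4105.
Var(X) = E[X²] − (E[X])² = 12.4105 − 7.81428 = 4.59622.

4.596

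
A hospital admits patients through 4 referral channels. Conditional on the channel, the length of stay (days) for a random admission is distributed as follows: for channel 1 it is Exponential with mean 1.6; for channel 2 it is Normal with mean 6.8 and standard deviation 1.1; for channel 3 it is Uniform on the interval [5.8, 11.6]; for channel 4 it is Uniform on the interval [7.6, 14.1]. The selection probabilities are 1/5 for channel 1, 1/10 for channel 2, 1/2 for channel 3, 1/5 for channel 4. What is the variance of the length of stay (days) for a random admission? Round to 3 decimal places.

12.714

Per component, 1: μ=1.6, E[X²]=5.12; 2: μ=6.8, E[X²]=47.45; 3: μ=8.7, E[X²]=78.4933; 4: μ=10.85, E[X²]=121.243.
E[X] = 0.2·1.6 + 0.1·6.8 + 0.5·8.7 + 0.2·10.85 = 7.52.
E[X²] = 0.2·5.12 + 0.1·47.45 + 0.5·78.4933 + 0.2·121.243 = 69.2643.
Var(X) = E[X²] − (E[X])² = 69.2643 − 56.5504 = 12.7139.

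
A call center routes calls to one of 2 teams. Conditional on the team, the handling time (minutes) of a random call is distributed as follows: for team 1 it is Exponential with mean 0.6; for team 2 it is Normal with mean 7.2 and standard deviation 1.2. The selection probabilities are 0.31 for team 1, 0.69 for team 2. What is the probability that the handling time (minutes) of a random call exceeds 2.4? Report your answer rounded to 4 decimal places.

0.6957

Conditional on each team, P(X > 2.4): 1: 0.0183156; 2: 0.999968.
By total probability, P(X > 2.4) = 0.31·0.0183156 + 0.69·0.999968 = 0.695656.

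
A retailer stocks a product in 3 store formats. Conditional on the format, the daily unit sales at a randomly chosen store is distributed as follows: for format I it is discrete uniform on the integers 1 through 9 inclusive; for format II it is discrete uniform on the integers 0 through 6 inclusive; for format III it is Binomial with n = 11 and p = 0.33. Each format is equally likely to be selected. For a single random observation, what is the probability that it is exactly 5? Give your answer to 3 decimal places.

0.139

Conditional on each format, P(X = 5): I: 0.111111; II: 0.142857; III: 0.163554.
By total probability, P(X = 5) = 0.333333·0.111111 + 0.333333·0.142857 + 0.333333·0.163554 = 0.139174.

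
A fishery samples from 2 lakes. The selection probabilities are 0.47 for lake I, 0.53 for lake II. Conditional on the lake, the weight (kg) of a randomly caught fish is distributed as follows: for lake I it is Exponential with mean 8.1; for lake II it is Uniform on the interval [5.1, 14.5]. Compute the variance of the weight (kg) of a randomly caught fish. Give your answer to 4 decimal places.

35.4592

Per component, I: μ=8.1, E[X²]=131.22; II: μ=9.8, E[X²]=103.403.
E[X] = 0.47·8.1 + 0.53·9.8 = 9.001.
E[X²] = 0.47·131.22 + 0.53·103.403 = 116.477.
Var(X) = E[X²] − (E[X])² = 116.477 − 81.018 = 35.4592.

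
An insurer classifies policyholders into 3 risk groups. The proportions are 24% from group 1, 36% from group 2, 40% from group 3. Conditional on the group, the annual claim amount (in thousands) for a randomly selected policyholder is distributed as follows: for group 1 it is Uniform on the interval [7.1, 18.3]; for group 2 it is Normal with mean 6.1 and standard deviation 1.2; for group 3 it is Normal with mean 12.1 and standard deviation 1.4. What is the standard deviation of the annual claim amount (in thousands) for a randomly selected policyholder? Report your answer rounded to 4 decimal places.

Per component, 1: μ=12.7, E[X²]=171.743; 2: μ=6.1, E[X²]=38.65; 3: μ=12.1, E[X²]=148.37.
E[X] = 0.24·12.7 + 0.36·6.1 + 0.4·12.1 = 10.084.
E[X²] = 0.24·171.743 + 0.36·38.65 + 0.4·148.37 = 114.48.
Var(X) = E[X²] − (E[X])² = 114.48 − 101.687 = 12.7933.
SD(X) = √12.7933 = 3.57678.

3.5768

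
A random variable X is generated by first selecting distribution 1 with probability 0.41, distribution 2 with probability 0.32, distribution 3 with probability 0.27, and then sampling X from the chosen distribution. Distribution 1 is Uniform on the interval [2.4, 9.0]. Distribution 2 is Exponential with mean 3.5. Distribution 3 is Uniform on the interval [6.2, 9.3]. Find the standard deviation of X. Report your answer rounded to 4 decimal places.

2.8784

Per component, 1: μ=5.7, E[X²]=36.12; 2: μ=3.5, E[X²]=24.5; 3: μ=7.75, E[X²]=60.8633.
E[X] = 0.41·5.7 + 0.32·3.5 + 0.27·7.75 = 5.5495.
E[X²] = 0.41·36.12 + 0.32·24.5 + 0.27·60.8633 = 39.0823.
Var(X) = E[X²] − (E[X])² = 39.0823 − 30.797 = 8.28535.
SD(X) = √8.28535 = 2.87843.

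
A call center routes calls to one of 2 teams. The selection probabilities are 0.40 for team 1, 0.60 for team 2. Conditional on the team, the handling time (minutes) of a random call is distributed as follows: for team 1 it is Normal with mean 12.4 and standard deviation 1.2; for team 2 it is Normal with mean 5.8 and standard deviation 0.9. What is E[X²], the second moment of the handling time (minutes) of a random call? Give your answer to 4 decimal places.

82.7500

For each component E[X²] = Var + (mean)², giving 1: 155.2; 2: 34.45.
Overall E[X²] = 0.4·155.2 + 0.6·34.45 = 82.75.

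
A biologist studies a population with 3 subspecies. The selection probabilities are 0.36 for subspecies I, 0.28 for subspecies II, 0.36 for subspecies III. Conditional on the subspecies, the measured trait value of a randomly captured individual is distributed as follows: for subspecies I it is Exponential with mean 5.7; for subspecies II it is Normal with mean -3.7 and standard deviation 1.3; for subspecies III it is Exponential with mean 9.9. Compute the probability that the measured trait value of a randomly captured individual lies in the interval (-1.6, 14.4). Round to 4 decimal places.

Conditional on each subspecies, P(-1.6 < X < 14.4): I: 0.920047; II: 0.0531137; III: 0.766494.
By total probability, P(-1.6 < X < 14.4) = 0.36·0.920047 + 0.28·0.0531137 + 0.36·0.766494 = 0.622026.

0.6220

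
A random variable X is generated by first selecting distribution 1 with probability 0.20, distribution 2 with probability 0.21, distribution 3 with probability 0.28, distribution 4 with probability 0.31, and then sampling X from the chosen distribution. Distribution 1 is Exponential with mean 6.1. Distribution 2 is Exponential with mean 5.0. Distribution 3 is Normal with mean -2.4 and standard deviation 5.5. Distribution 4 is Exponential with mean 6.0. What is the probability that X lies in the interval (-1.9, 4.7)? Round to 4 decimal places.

0.5061

Conditional on each component, P(-1.9 < X < 4.7): 1: 0.537215; 2: 0.609372; 3: 0.365415; 4: 0.543119.
By total probability, P(-1.9 < X < 4.7) = 0.2·0.537215 + 0.21·0.609372 + 0.28·0.365415 + 0.31·0.543119 = 0.506094.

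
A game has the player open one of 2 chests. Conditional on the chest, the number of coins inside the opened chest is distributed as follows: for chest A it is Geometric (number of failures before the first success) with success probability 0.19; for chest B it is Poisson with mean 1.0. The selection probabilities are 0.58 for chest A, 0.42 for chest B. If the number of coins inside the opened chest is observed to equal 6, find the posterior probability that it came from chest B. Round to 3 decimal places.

0.007

Likelihoods P(X=6 | ·): A: 0.0536616; B: 0.000510944.
Posterior ∝ prior × likelihood. Numerator for B: 0.42·0.000510944 = 0.000214596.
Normalizing constant: 0.58·0.0536616 + 0.42·0.000510944 = 0.0313383.
P(B | observation) = 0.000214596 / 0.0313383 = 0.00684773.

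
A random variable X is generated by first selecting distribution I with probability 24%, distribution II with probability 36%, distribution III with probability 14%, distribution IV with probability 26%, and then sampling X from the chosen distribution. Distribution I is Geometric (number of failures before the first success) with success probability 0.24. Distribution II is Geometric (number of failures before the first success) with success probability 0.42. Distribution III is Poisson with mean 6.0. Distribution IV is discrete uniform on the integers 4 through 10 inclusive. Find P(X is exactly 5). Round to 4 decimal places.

0.0842

Conditional on each component, P(X = 5): I: 0.0608526; II: 0.027567; III: 0.160623; IV: 0.142857.
By total probability, P(X = 5) = 0.24·0.0608526 + 0.36·0.027567 + 0.14·0.160623 + 0.26·0.142857 = 0.0841588.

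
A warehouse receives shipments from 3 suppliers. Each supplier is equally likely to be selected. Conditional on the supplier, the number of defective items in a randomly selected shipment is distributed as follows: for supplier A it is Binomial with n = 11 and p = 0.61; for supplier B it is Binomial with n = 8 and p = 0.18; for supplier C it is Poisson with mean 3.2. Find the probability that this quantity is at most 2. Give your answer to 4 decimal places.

Conditional on each supplier, P(X ≤ 2): A: 0.0048497; B: 0.83918; C: 0.379904.
By total probability, P(X ≤ 2) = 0.333333·0.0048497 + 0.333333·0.83918 + 0.333333·0.379904 = 0.407978.

0.4080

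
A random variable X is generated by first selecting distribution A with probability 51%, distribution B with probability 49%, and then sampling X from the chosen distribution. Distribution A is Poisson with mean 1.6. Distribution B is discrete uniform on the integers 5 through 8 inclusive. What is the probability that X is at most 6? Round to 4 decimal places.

0.7543

Conditional on each component, P(X ≤ 6): A: 0.998664; B: 0.5.
By total probability, P(X ≤ 6) = 0.51·0.998664 + 0.49·0.5 = 0.754319.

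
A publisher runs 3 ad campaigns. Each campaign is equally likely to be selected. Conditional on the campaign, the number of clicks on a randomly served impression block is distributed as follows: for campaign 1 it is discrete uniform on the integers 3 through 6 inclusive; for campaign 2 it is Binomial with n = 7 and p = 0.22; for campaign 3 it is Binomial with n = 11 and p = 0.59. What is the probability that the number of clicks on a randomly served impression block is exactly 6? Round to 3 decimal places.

Conditional on each campaign, P(X = 6): 1: 0.25; 2: 0.000619054; 3: 0.225774.
By total probability, P(X = 6) = 0.333333·0.25 + 0.333333·0.000619054 + 0.333333·0.225774 = 0.158798.

0.159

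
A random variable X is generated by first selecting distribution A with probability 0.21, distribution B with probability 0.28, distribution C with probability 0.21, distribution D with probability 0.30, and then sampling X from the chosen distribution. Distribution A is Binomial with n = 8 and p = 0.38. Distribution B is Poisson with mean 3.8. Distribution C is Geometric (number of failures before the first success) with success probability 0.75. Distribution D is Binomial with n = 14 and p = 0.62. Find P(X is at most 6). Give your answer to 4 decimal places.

Conditional on each component, P(X ≤ 6): A: 0.99389; B: 0.909108; C: 0.999939; D: 0.116167.
By total probability, P(X ≤ 6) = 0.21·0.99389 + 0.28·0.909108 + 0.21·0.999939 + 0.3·0.116167 = 0.708104.

0.7081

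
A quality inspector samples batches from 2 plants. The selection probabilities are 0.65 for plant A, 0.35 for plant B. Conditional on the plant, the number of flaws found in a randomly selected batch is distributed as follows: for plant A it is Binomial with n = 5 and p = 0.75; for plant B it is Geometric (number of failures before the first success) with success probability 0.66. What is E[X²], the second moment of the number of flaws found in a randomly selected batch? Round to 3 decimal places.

10.116

For each component E[X²] = Var + (mean)², giving A: 15; B: 1.04591.
Overall E[X²] = 0.65·15 + 0.35·1.04591 = 10.1161.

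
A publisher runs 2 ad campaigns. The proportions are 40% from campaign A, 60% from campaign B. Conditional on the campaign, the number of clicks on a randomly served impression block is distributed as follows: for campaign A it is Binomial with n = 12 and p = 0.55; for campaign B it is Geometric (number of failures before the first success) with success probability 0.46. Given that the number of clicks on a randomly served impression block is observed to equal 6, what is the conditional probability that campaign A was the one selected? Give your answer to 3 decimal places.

Likelihoods P(X=6 | ·): A: 0.212385; B: 0.0114057.
Posterior ∝ prior × likelihood. Numerator for A: 0.4·0.212385 = 0.0849539.
Normalizing constant: 0.4·0.212385 + 0.6·0.0114057 = 0.0917973.
P(A | observation) = 0.0849539 / 0.0917973 = 0.925451.

0.925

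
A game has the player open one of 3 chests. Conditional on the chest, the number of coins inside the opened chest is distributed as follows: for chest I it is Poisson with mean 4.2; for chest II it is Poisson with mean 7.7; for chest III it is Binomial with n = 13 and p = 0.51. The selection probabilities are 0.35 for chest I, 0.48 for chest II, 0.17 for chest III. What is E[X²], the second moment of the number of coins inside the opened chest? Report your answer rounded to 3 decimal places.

47.824

For each component E[X²] = Var + (mean)², giving I: 21.84; II: 66.99; III: 47.2056.
Overall E[X²] = 0.35·21.84 + 0.48·66.99 + 0.17·47.2056 = 47.8242.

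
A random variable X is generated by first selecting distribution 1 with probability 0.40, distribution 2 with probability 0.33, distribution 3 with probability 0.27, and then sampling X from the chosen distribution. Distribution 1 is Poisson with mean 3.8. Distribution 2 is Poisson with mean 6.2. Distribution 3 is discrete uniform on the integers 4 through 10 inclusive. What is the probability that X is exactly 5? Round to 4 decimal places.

0.1488

Conditional on each component, P(X = 5): 1: 0.147713; 2: 0.154936; 3: 0.142857.
By total probability, P(X = 5) = 0.4·0.147713 + 0.33·0.154936 + 0.27·0.142857 = 0.148785.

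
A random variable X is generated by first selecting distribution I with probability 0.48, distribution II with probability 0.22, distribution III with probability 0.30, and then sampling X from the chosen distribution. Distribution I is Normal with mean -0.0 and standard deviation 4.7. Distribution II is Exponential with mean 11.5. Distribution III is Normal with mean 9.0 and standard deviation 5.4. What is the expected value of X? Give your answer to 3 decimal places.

5.230

Component means — I: -0; II: 11.5; III: 9.
E[X] = 0.48·-0 + 0.22·11.5 + 0.3·9 = 5.23.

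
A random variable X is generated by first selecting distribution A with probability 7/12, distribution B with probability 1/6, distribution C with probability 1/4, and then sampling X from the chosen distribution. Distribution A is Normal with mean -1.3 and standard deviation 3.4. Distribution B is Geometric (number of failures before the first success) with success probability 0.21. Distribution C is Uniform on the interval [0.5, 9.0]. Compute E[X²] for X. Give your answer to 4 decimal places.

20.2193

For each component E[X²] = Var + (mean)², giving A: 13.25; B: 32.0658; C: 28.5833.
Overall E[X²] = 0.583333·13.25 + 0.166667·32.0658 + 0.25·28.5833 = 20.2193.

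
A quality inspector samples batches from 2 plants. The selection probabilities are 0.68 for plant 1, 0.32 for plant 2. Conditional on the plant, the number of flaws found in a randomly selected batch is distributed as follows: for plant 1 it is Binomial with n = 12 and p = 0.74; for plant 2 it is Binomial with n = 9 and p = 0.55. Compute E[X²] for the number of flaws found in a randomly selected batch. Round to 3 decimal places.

For each component E[X²] = Var + (mean)², giving 1: 81.1632; 2: 26.73.
Overall E[X²] = 0.68·81.1632 + 0.32·26.73 = 63.7446.

63.745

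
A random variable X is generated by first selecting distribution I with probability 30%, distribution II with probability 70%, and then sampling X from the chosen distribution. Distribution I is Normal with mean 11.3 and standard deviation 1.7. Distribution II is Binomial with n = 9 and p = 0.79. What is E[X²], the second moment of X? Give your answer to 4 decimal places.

For each component E[X²] = Var + (mean)², giving I: 130.58; II: 52.0452.
Overall E[X²] = 0.3·130.58 + 0.7·52.0452 = 75.6056.

75.6056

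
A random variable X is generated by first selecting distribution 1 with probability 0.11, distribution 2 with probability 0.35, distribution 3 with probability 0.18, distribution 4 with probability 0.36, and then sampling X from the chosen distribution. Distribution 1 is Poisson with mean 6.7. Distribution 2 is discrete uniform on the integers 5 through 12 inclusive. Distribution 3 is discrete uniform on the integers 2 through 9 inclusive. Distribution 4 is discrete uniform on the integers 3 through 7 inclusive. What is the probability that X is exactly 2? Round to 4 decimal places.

Conditional on each component, P(X = 2): 1: 0.0276278; 2: 0; 3: 0.125; 4: 0.
By total probability, P(X = 2) = 0.11·0.0276278 + 0.35·0 + 0.18·0.125 + 0.36·0 = 0.0255391.

0.0255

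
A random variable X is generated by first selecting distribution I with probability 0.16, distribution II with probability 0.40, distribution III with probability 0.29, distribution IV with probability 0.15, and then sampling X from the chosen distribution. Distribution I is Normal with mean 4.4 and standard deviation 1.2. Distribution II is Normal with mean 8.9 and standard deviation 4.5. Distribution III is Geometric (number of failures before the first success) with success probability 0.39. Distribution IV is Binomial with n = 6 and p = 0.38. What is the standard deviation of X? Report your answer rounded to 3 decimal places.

Per component, I: μ=4.4, E[X²]=20.8; II: μ=8.9, E[X²]=99.46; III: μ=1.5641, E[X²]=6.45694; IV: μ=2.28, E[X²]=6.612.
E[X] = 0.16·4.4 + 0.4·8.9 + 0.29·1.5641 + 0.15·2.28 = 5.05959.
E[X²] = 0.16·20.8 + 0.4·99.46 + 0.29·6.45694 + 0.15·6.612 = 45.9763.
Var(X) = E[X²] − (E[X])² = 45.9763 − 25.5994 = 20.3769.
SD(X) = √20.3769 = 4.51407.

4.514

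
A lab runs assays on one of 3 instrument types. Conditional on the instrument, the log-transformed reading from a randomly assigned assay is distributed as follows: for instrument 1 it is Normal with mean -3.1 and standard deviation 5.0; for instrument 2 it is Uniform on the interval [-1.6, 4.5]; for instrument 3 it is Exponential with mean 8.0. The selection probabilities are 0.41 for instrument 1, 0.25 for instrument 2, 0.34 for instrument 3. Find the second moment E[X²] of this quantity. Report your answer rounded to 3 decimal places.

59.011

For each component E[X²] = Var + (mean)², giving 1: 34.61; 2: 5.20333; 3: 128.
Overall E[X²] = 0.41·34.61 + 0.25·5.20333 + 0.34·128 = 59.0109.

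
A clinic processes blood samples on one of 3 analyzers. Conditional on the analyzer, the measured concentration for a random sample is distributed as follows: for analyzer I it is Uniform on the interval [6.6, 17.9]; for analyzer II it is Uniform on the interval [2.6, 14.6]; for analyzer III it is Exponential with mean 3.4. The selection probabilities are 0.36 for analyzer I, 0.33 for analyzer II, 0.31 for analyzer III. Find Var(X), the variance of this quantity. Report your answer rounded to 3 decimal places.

Per component, I: μ=12.25, E[X²]=160.703; II: μ=8.6, E[X²]=85.96; III: μ=3.4, E[X²]=23.12.
E[X] = 0.36·12.25 + 0.33·8.6 + 0.31·3.4 = 8.302.
E[X²] = 0.36·160.703 + 0.33·85.96 + 0.31·23.12 = 93.3872.
Var(X) = E[X²] − (E[X])² = 93.3872 − 68.9232 = 24.464.

24.464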